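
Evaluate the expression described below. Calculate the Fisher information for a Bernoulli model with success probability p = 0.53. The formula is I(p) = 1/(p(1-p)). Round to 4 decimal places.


For Bernoulli(p), Fisher information is I(p) = 1/(p*(1-p)).
p = 0.53, 1-p = 0.47.
p*(1-p) = 0.2491.
I(p) = 1/0.2491 = 4.0145

4.0145


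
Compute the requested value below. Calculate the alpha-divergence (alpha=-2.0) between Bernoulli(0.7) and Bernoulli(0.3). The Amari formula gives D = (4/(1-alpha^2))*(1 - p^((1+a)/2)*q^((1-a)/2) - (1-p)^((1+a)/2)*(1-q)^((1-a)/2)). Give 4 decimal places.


Amari alpha-divergence:
D = (4/(1-alpha^2))*(1 - p^((1+a)/2)*q^((1-a)/2) - (1-p)^((1+a)/2)*(1-q)^((1-a)/2)).
alpha = -2.0, p = 0.7, q = 0.3.
e1 = (1+alpha)/2 = -0.5, e2 = (1-alpha)/2 = 1.5.
t1 = p^e1 * q^e2 = 0.7^-0.5 * 0.3^1.5 = 0.196396.
t2 = (1-p)^e1 * (1-q)^e2 = 0.3^-0.5 * 0.7^1.5 = 1.069268.
4/(1-alpha^2) = -1.333333.
D = -1.333333*(1 - 0.196396 - 1.069268) = 0.3542

0.3542


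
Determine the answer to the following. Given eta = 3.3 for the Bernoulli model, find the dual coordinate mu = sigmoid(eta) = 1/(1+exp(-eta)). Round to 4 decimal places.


Dual coordinate (expectation parameter) for Bernoulli:
mu = 1/(1+exp(-eta)).
eta = 3.3.
exp(-eta) = exp(-3.3) = 0.036883.
mu = 1/(1+0.036883) = 0.9644

0.9644


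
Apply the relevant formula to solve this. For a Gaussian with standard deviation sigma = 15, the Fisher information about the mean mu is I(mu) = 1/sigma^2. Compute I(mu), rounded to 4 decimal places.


The Fisher information for the mean of a normal distribution is I(mu) = 1/sigma^2.
sigma = 15, so sigma^2 = 225.
I(mu) = 1/225 = 0.0044

0.0044


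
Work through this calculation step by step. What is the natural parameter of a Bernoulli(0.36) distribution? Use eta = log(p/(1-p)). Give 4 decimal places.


Natural parameter for Bernoulli: eta = log(p/(1-p)).
p = 0.36, 1-p = 0.64.
p/(1-p) = 0.5625.
eta = log(0.5625) = -0.5754

-0.5754


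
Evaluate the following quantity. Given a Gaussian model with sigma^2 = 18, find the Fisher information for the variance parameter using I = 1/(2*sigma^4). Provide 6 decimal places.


Fisher information for variance: I(sigma^2) = 1/(2*sigma^4).
sigma^2 = 18, so sigma^4 = 324.
I = 1/(2*324) = 1/648 = 0.001543

0.001543


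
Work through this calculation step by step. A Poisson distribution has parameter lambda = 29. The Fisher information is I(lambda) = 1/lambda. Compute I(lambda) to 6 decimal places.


Fisher information for Poisson: I(lambda) = 1/lambda.
lambda = 29.
I(lambda) = 1/29 = 0.034483

0.034483


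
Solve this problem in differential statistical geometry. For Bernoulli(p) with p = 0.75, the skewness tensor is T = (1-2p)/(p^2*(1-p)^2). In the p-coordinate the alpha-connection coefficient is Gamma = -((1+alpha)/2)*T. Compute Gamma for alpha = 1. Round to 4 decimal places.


Skewness (Amari-Chentsov) tensor: T = (1-2p)/(p^2*(1-p)^2).
p = 0.75, 1-2p = -0.5, p^2 = 0.5625, (1-p)^2 = 0.0625.
T = -0.5/(0.5625 * 0.0625) = -14.222222.
In the p-coordinate, Gamma^(alpha) = Gamma^(0) - (alpha/2)*T with Gamma^(0) = (1/2)*g'(p) = -T/2,
so Gamma^(alpha) = -((1+alpha)/2)*T.
alpha = 1, -(1+alpha)/2 = -1.0.
Gamma = -1.0 * -14.222222 = 14.2222

14.2222


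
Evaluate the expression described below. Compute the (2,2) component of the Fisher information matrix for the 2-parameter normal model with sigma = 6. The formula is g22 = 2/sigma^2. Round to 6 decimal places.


For the 2-parameter normal family, the Fisher metric has:
  g11 = 1/sigma^2, g22 = 2/sigma^2.
sigma = 6, sigma^2 = 36.
g22 = 0.055556

0.055556


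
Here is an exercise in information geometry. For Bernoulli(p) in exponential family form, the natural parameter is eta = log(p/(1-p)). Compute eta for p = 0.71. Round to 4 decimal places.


Natural parameter for Bernoulli: eta = log(p/(1-p)).
p = 0.71, 1-p = 0.29.
p/(1-p) = 2.448276.
eta = log(2.448276) = 0.8954

0.8954


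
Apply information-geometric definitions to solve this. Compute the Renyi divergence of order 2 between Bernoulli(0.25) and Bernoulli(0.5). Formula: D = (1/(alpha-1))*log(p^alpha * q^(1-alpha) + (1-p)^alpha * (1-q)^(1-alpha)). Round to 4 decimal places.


Renyi divergence of order alpha between Bernoulli distributions:
D = (1/(alpha-1))*log(p^alpha * q^(1-alpha) + (1-p)^alpha * (1-q)^(1-alpha)).
alpha = 2, p = 0.25, q = 0.5.
p^alpha * q^(1-alpha) = 0.25^2 * 0.5^-1 = 0.125.
(1-p)^alpha * (1-q)^(1-alpha) = 0.75^2 * 0.5^-1 = 1.125.
sum = 0.125 + 1.125 = 1.25.
D = (1/1)*log(1.25) = 0.2231

0.2231


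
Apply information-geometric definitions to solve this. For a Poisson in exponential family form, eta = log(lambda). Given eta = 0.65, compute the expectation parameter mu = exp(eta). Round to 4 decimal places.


Expectation parameter for Poisson exponential family:
mu = exp(eta).
eta = 0.65.
mu = exp(0.65) = 1.9155

1.9155


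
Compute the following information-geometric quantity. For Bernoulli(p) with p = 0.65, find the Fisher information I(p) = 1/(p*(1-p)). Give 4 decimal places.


For Bernoulli(p), Fisher information is I(p) = 1/(p*(1-p)).
p = 0.65, 1-p = 0.35.
p*(1-p) = 0.2275.
I(p) = 1/0.2275 = 4.3956

4.3956


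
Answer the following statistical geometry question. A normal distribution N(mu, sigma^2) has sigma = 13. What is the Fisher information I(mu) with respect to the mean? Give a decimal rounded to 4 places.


The Fisher information for the mean of a normal distribution is I(mu) = 1/sigma^2.
sigma = 13, so sigma^2 = 169.
I(mu) = 1/169 = 0.0059

0.0059


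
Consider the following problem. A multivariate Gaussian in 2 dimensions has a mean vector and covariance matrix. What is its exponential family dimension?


Exponential family dimension calculation:
For 2-dim MVN: mean has 2 params, covariance has 2*3/2 = 3 unique entries.
Total dim = 2 + 3 = 5.

5


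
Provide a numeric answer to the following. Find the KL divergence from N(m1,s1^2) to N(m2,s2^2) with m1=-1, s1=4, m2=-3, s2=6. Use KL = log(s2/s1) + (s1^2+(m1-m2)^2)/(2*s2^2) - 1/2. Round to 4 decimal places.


KL divergence between normal distributions:
KL = log(s2/s1) + (s1^2 + (m1-m2)^2)/(2*s2^2) - 1/2.
log(6/4) = 0.405465.
(4^2 + (-1--3)^2)/(2*6^2) = (16 + 4)/72 = 0.277778.
KL = 0.405465 + 0.277778 - 0.5 = 0.1832

0.1832


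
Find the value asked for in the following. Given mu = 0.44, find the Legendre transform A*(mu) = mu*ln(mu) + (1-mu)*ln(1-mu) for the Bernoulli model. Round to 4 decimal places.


Legendre transform for Bernoulli:
A*(mu) = mu*log(mu) + (1-mu)*log(1-mu).
mu = 0.44, 1-mu = 0.56.
mu*log(mu) = 0.44*log(0.44) = -0.361231.
(1-mu)*log(1-mu) = 0.56*log(0.56) = -0.324698.
A* = -0.361231 + -0.324698 = -0.6859

-0.6859


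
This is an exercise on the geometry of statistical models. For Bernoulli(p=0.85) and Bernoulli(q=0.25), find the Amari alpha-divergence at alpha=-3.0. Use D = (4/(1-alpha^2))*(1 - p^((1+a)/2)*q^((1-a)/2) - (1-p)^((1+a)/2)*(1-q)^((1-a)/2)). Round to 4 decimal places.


Amari alpha-divergence:
D = (4/(1-alpha^2))*(1 - p^((1+a)/2)*q^((1-a)/2) - (1-p)^((1+a)/2)*(1-q)^((1-a)/2)).
alpha = -3.0, p = 0.85, q = 0.25.
e1 = (1+alpha)/2 = -1.0, e2 = (1-alpha)/2 = 2.0.
t1 = p^e1 * q^e2 = 0.85^-1.0 * 0.25^2.0 = 0.073529.
t2 = (1-p)^e1 * (1-q)^e2 = 0.15^-1.0 * 0.75^2.0 = 3.75.
4/(1-alpha^2) = -0.5.
D = -0.5*(1 - 0.073529 - 3.75) = 1.4118

1.4118


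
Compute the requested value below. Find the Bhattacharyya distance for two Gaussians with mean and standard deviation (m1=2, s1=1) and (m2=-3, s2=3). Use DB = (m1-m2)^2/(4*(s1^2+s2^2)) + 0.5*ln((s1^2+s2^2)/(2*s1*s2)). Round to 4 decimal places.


Bhattacharyya distance between two Gaussians:
DB = (m1-m2)^2/(4*(s1^2+s2^2)) + (1/2)*ln((s1^2+s2^2)/(2*s1*s2)).
(m1-m2)^2 = (5)^2 = 25.
s1^2+s2^2 = 1 + 9 = 10.
term1 = 25/40 = 0.625.
term2 = 0.5*ln(10/6.0) = 0.255413.
DB = 0.625 + 0.255413 = 0.8804

0.8804


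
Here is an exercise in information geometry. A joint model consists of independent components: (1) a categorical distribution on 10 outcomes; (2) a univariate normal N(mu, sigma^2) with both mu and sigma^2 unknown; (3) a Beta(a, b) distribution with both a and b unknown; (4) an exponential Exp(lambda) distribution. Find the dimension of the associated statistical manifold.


The dimension of a statistical manifold equals the number of free
(independent) real parameters of the model. For a product of independent
blocks the parameter counts add.
- categorical on 10 outcomes (probabilities sum to 1): 10-1 = 9.
- normal (mu, sigma^2): 2.
- Beta (a, b): 2.
- exponential (lambda): 1.
Total = 9 + 2 + 2 + 1 = 14.
Dimension = 14

14


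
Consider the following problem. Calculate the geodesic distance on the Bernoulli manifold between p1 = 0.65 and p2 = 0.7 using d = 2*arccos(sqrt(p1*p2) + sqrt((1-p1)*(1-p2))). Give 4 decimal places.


Geodesic distance on Bernoulli manifold:
d(p1,p2) = 2*arccos(sqrt(p1*p2) + sqrt((1-p1)*(1-p2))).
sqrt(p1*p2) = sqrt(0.65*0.7) = 0.674537.
sqrt((1-p1)*(1-p2)) = sqrt(0.35*0.3) = 0.324037.
arg = 0.674537 + 0.324037 = 0.998574.
d = 2*arccos(0.998574) = 0.1068

0.1068


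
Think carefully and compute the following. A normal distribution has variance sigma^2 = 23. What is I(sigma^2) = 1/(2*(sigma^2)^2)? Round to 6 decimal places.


Fisher information for variance: I(sigma^2) = 1/(2*sigma^4).
sigma^2 = 23, so sigma^4 = 529.
I = 1/(2*529) = 1/1058 = 0.000945

0.000945


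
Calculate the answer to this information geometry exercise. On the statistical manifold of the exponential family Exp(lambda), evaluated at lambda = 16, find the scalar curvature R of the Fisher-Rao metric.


This family has a single free parameter, so its statistical manifold
is 1-dimensional. The Riemann curvature tensor of any 1-dimensional
Riemannian manifold vanishes identically, so R = 0.

0


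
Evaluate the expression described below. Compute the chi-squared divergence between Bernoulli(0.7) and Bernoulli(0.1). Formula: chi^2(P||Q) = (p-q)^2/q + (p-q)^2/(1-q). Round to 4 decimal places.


Chi-squared divergence between Bernoulli distributions:
chi^2 = (p-q)^2/q + (p-q)^2/(1-q).
p = 0.7, q = 0.1, p-q = 0.6.
(p-q)^2 = 0.36.
term1 = 0.36/0.1 = 3.6.
term2 = 0.36/0.9 = 0.4.
chi^2 = 3.6 + 0.4 = 4.0000

4.0000


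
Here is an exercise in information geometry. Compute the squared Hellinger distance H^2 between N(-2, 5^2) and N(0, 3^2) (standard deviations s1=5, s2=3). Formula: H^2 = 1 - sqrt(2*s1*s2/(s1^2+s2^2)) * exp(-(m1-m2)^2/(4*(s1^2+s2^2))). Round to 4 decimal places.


Squared Hellinger distance for Gaussians:
H^2 = 1 - sqrt(2*s1*s2/(s1^2+s2^2)) * exp(-(m1-m2)^2/(4*(s1^2+s2^2))).
s1^2 = 25, s2^2 = 9, s1^2+s2^2 = 34.
sqrt(2*5*3/(34)) = 0.939336.
(m1-m2)^2 = (-2)^2 = 4.
exp(-4/(4*34)) = exp(-0.029412) = 0.971017.
H^2 = 1 - 0.939336*0.971017 = 0.0879

0.0879


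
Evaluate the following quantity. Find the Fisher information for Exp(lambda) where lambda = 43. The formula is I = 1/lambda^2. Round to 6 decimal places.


Fisher information for exponential: I(lambda) = 1/lambda^2.
lambda = 43, lambda^2 = 1849.
I = 1/1849 = 0.000541

0.000541


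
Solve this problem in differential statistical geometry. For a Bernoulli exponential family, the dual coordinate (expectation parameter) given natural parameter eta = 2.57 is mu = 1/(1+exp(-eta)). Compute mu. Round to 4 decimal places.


Dual coordinate (expectation parameter) for Bernoulli:
mu = 1/(1+exp(-eta)).
eta = 2.57.
exp(-eta) = exp(-2.57) = 0.076536.
mu = 1/(1+0.076536) = 0.9289

0.9289


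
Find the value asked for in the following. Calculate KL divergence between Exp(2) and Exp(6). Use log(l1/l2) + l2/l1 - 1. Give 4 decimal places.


KL divergence for exponential family:
KL = log(l1/l2) + l2/l1 - 1.
log(2/6) = -1.098612.
6/2 = 3.0.
KL = -1.098612 + 3.0 - 1 = 0.9014

0.9014


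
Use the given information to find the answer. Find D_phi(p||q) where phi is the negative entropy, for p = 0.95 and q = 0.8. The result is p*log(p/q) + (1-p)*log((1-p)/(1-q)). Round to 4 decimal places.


Bregman divergence with negative entropy generator:
D = p*log(p/q) + (1-p)*log((1-p)/(1-q)).
p = 0.95, q = 0.8.
p*log(p/q) = 0.95*log(0.95/0.8) = 0.163258.
(1-p)*log((1-p)/(1-q)) = 0.05*log(0.05/0.2) = -0.069315.
D = 0.163258 + -0.069315 = 0.0939

0.0939


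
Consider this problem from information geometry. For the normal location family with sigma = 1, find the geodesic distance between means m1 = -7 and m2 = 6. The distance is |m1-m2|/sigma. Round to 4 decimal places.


On the fixed-variance normal subfamily, geodesic distance = |m1-m2|/sigma.
|-7 - 6| = 13.
sigma = 1.
d = 13/1 = 13.0000

13.0000


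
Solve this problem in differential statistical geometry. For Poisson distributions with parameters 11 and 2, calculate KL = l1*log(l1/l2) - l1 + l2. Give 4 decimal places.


KL divergence for Poisson:
KL = l1*log(l1/l2) - l1 + l2.
l1 = 11, l2 = 2.
log(11/2) = 1.704748.
l1*log(l1/l2) = 11 * 1.704748 = 18.752229.
KL = 18.752229 - 11 + 2 = 9.7522

9.7522


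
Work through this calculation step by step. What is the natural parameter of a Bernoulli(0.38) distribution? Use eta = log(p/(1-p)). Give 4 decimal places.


Natural parameter for Bernoulli: eta = log(p/(1-p)).
p = 0.38, 1-p = 0.62.
p/(1-p) = 0.612903.
eta = log(0.612903) = -0.4895

-0.4895


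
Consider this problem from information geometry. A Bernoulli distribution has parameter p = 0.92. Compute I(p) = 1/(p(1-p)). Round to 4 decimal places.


For Bernoulli(p), Fisher information is I(p) = 1/(p*(1-p)).
p = 0.92, 1-p = 0.08.
p*(1-p) = 0.0736.
I(p) = 1/0.0736 = 13.5870

13.5870


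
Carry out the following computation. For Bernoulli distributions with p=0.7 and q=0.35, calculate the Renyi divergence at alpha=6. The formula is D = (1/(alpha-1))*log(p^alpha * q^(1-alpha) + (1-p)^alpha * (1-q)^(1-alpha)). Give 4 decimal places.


Renyi divergence of order alpha between Bernoulli distributions:
D = (1/(alpha-1))*log(p^alpha * q^(1-alpha) + (1-p)^alpha * (1-q)^(1-alpha)).
alpha = 6, p = 0.7, q = 0.35.
p^alpha * q^(1-alpha) = 0.7^6 * 0.35^-5 = 22.4.
(1-p)^alpha * (1-q)^(1-alpha) = 0.3^6 * 0.65^-5 = 0.006283.
sum = 22.4 + 0.006283 = 22.406283.
D = (1/5)*log(22.406283) = 0.6219

0.6219


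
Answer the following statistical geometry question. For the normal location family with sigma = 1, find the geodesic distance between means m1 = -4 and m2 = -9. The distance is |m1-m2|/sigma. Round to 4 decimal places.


On the fixed-variance normal subfamily, geodesic distance = |m1-m2|/sigma.
|-4 - -9| = 5.
sigma = 1.
d = 5/1 = 5.0000

5.0000


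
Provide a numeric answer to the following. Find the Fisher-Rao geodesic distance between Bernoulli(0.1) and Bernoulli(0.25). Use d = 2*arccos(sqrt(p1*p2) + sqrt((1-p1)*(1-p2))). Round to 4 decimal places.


Geodesic distance on Bernoulli manifold:
d(p1,p2) = 2*arccos(sqrt(p1*p2) + sqrt((1-p1)*(1-p2))).
sqrt(p1*p2) = sqrt(0.1*0.25) = 0.158114.
sqrt((1-p1)*(1-p2)) = sqrt(0.9*0.75) = 0.821584.
arg = 0.158114 + 0.821584 = 0.979698.
d = 2*arccos(0.979698) = 0.4037

0.4037


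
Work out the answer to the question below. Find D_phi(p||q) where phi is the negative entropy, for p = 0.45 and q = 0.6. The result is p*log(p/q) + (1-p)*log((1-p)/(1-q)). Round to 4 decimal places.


Bregman divergence with negative entropy generator:
D = p*log(p/q) + (1-p)*log((1-p)/(1-q)).
p = 0.45, q = 0.6.
p*log(p/q) = 0.45*log(0.45/0.6) = -0.129457.
(1-p)*log((1-p)/(1-q)) = 0.55*log(0.55/0.4) = 0.17515.
D = -0.129457 + 0.17515 = 0.0457

0.0457


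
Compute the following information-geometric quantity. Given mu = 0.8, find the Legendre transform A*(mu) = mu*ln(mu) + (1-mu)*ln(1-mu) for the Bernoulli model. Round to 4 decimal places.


Legendre transform for Bernoulli:
A*(mu) = mu*log(mu) + (1-mu)*log(1-mu).
mu = 0.8, 1-mu = 0.2.
mu*log(mu) = 0.8*log(0.8) = -0.178515.
(1-mu)*log(1-mu) = 0.2*log(0.2) = -0.321888.
A* = -0.178515 + -0.321888 = -0.5004

-0.5004


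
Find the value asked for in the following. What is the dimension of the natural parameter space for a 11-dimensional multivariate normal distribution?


Exponential family dimension calculation:
For 11-dim MVN: mean has 11 params, covariance has 11*12/2 = 66 unique entries.
Total dim = 11 + 66 = 77.

77


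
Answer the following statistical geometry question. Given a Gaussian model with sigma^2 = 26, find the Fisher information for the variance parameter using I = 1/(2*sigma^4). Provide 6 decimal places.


Fisher information for variance: I(sigma^2) = 1/(2*sigma^4).
sigma^2 = 26, so sigma^4 = 676.
I = 1/(2*676) = 1/1352 = 0.000740

0.000740


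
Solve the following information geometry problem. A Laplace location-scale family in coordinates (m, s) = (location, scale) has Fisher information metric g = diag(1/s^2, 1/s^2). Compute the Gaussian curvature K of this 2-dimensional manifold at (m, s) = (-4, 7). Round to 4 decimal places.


The metric has the form g = (A dm^2 + B ds^2)/s^2 with A = 1, B = 1.
Substitute u = sqrt(A/B)*m: g = B*(du^2 + ds^2)/s^2, i.e. B times the
Poincare upper half-plane metric, which has constant Gaussian curvature -1.
Scaling a 2D metric by a constant c divides the Gaussian curvature by c,
so K = -1/B = -1/(1) = -1.0000 everywhere (the point (m, s) = (-4, 7) is irrelevant:
the curvature is constant).
The requested Gaussian curvature is K = -1.0000.

-1.0000


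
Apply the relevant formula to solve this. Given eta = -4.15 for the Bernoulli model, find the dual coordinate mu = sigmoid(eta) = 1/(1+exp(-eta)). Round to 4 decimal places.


Dual coordinate (expectation parameter) for Bernoulli:
mu = 1/(1+exp(-eta)).
eta = -4.15.
exp(-eta) = exp(4.15) = 63.434.
mu = 1/(1+63.434) = 0.0155

0.0155


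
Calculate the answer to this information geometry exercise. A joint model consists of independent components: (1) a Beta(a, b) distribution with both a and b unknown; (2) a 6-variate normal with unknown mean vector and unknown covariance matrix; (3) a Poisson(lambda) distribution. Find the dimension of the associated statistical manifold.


The dimension of a statistical manifold equals the number of free
(independent) real parameters of the model. For a product of independent
blocks the parameter counts add.
- Beta (a, b): 2.
- 6-variate normal: 6 (mean) + 6*7/2 = 21 (symmetric covariance) = 27.
- Poisson (lambda): 1.
Total = 2 + 27 + 1 = 30.
Dimension = 30

30


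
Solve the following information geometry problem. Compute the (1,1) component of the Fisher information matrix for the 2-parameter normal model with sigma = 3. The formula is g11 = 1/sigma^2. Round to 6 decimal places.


For the 2-parameter normal family, the Fisher metric has:
  g11 = 1/sigma^2, g22 = 2/sigma^2.
sigma = 3, sigma^2 = 9.
g11 = 0.111111

0.111111


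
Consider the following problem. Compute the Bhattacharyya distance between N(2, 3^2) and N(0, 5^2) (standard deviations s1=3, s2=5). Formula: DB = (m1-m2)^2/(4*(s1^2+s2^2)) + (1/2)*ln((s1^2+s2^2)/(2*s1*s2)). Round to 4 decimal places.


Bhattacharyya distance between two Gaussians:
DB = (m1-m2)^2/(4*(s1^2+s2^2)) + (1/2)*ln((s1^2+s2^2)/(2*s1*s2)).
(m1-m2)^2 = (2)^2 = 4.
s1^2+s2^2 = 9 + 25 = 34.
term1 = 4/136 = 0.029412.
term2 = 0.5*ln(34/30.0) = 0.062582.
DB = 0.029412 + 0.062582 = 0.0920

0.0920


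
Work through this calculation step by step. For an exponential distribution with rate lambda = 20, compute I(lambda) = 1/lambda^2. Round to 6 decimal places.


Fisher information for exponential: I(lambda) = 1/lambda^2.
lambda = 20, lambda^2 = 400.
I = 1/400 = 0.002500

0.002500


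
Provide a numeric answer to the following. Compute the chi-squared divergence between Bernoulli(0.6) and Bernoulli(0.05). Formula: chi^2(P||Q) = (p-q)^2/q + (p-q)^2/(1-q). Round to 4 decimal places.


Chi-squared divergence between Bernoulli distributions:
chi^2 = (p-q)^2/q + (p-q)^2/(1-q).
p = 0.6, q = 0.05, p-q = 0.55.
(p-q)^2 = 0.3025.
term1 = 0.3025/0.05 = 6.05.
term2 = 0.3025/0.95 = 0.318421.
chi^2 = 6.05 + 0.318421 = 6.3684

6.3684


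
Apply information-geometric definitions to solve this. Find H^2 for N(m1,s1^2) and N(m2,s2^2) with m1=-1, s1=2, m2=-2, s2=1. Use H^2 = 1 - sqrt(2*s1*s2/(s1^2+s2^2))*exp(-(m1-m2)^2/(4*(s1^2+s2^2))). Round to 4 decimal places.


Squared Hellinger distance for Gaussians:
H^2 = 1 - sqrt(2*s1*s2/(s1^2+s2^2)) * exp(-(m1-m2)^2/(4*(s1^2+s2^2))).
s1^2 = 4, s2^2 = 1, s1^2+s2^2 = 5.
sqrt(2*2*1/(5)) = 0.894427.
(m1-m2)^2 = (1)^2 = 1.
exp(-1/(4*5)) = exp(-0.05) = 0.951229.
H^2 = 1 - 0.894427*0.951229 = 0.1492

0.1492


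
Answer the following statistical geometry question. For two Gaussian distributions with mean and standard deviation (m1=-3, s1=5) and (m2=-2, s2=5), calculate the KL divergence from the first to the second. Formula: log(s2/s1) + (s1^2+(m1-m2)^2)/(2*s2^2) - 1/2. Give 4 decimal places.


KL divergence between normal distributions:
KL = log(s2/s1) + (s1^2 + (m1-m2)^2)/(2*s2^2) - 1/2.
log(5/5) = 0.0.
(5^2 + (-3--2)^2)/(2*5^2) = (25 + 1)/50 = 0.52.
KL = 0.0 + 0.52 - 0.5 = 0.0200

0.0200


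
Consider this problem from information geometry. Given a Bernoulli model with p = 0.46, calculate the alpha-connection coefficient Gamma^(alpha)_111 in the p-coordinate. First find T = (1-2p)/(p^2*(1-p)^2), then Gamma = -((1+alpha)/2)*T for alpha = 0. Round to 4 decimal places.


Skewness (Amari-Chentsov) tensor: T = (1-2p)/(p^2*(1-p)^2).
p = 0.46, 1-2p = 0.08, p^2 = 0.2116, (1-p)^2 = 0.2916.
T = 0.08/(0.2116 * 0.2916) = 1.296543.
In the p-coordinate, Gamma^(alpha) = Gamma^(0) - (alpha/2)*T with Gamma^(0) = (1/2)*g'(p) = -T/2,
so Gamma^(alpha) = -((1+alpha)/2)*T.
alpha = 0, -(1+alpha)/2 = -0.5.
Gamma = -0.5 * 1.296543 = -0.6483

-0.6483


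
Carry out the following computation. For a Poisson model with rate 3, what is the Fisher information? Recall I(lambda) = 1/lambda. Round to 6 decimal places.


Fisher information for Poisson: I(lambda) = 1/lambda.
lambda = 3.
I(lambda) = 1/3 = 0.333333

0.333333


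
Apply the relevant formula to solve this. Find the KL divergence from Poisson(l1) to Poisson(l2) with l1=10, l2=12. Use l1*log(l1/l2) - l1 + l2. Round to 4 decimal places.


KL divergence for Poisson:
KL = l1*log(l1/l2) - l1 + l2.
l1 = 10, l2 = 12.
log(10/12) = -0.182322.
l1*log(l1/l2) = 10 * -0.182322 = -1.823216.
KL = -1.823216 - 10 + 12 = 0.1768

0.1768


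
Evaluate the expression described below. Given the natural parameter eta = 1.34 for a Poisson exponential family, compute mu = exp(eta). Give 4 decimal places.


Expectation parameter for Poisson exponential family:
mu = exp(eta).
eta = 1.34.
mu = exp(1.34) = 3.8190

3.8190


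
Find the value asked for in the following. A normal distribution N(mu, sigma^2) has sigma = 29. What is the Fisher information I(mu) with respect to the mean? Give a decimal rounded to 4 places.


The Fisher information for the mean of a normal distribution is I(mu) = 1/sigma^2.
sigma = 29, so sigma^2 = 841.
I(mu) = 1/841 = 0.0012

0.0012


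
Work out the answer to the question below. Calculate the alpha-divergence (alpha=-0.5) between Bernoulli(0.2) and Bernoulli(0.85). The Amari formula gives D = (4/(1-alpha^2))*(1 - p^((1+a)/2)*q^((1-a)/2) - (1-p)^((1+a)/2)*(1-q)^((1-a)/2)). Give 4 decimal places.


Amari alpha-divergence:
D = (4/(1-alpha^2))*(1 - p^((1+a)/2)*q^((1-a)/2) - (1-p)^((1+a)/2)*(1-q)^((1-a)/2)).
alpha = -0.5, p = 0.2, q = 0.85.
e1 = (1+alpha)/2 = 0.25, e2 = (1-alpha)/2 = 0.75.
t1 = p^e1 * q^e2 = 0.2^0.25 * 0.85^0.75 = 0.592.
t2 = (1-p)^e1 * (1-q)^e2 = 0.8^0.25 * 0.15^0.75 = 0.227951.
4/(1-alpha^2) = 5.333333.
D = 5.333333*(1 - 0.592 - 0.227951) = 0.9603

0.9603


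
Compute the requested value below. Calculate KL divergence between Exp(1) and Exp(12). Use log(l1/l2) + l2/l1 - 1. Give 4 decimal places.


KL divergence for exponential family:
KL = log(l1/l2) + l2/l1 - 1.
log(1/12) = -2.484907.
12/1 = 12.0.
KL = -2.484907 + 12.0 - 1 = 8.5151

8.5151


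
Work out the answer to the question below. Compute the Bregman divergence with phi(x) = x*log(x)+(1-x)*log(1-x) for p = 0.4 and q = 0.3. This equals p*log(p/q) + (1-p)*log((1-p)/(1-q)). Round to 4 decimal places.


Bregman divergence with negative entropy generator:
D = p*log(p/q) + (1-p)*log((1-p)/(1-q)).
p = 0.4, q = 0.3.
p*log(p/q) = 0.4*log(0.4/0.3) = 0.115073.
(1-p)*log((1-p)/(1-q)) = 0.6*log(0.6/0.7) = -0.09249.
D = 0.115073 + -0.09249 = 0.0226

0.0226


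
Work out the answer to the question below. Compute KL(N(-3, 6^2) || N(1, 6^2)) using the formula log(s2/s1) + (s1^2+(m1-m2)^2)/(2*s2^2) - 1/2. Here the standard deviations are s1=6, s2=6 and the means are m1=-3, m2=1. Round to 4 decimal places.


KL divergence between normal distributions:
KL = log(s2/s1) + (s1^2 + (m1-m2)^2)/(2*s2^2) - 1/2.
log(6/6) = 0.0.
(6^2 + (-3-1)^2)/(2*6^2) = (36 + 16)/72 = 0.722222.
KL = 0.0 + 0.722222 - 0.5 = 0.2222

0.2222


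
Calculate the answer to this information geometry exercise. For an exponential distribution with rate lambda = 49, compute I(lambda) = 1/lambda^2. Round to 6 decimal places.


Fisher information for exponential: I(lambda) = 1/lambda^2.
lambda = 49, lambda^2 = 2401.
I = 1/2401 = 0.000416

0.000416


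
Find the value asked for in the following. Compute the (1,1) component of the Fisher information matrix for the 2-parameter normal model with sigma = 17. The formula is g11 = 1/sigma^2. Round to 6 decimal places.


For the 2-parameter normal family, the Fisher metric has:
  g11 = 1/sigma^2, g22 = 2/sigma^2.
sigma = 17, sigma^2 = 289.
g11 = 0.003460

0.003460


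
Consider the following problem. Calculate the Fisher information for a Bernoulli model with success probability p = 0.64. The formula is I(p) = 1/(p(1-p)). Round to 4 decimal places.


For Bernoulli(p), Fisher information is I(p) = 1/(p*(1-p)).
p = 0.64, 1-p = 0.36.
p*(1-p) = 0.2304.
I(p) = 1/0.2304 = 4.3403

4.3403


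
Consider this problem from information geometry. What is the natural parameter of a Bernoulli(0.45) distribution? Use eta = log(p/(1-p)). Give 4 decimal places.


Natural parameter for Bernoulli: eta = log(p/(1-p)).
p = 0.45, 1-p = 0.55.
p/(1-p) = 0.818182.
eta = log(0.818182) = -0.2007

-0.2007


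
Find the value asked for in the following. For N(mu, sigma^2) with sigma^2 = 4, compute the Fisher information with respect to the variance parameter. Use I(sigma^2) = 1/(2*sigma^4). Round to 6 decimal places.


Fisher information for variance: I(sigma^2) = 1/(2*sigma^4).
sigma^2 = 4, so sigma^4 = 16.
I = 1/(2*16) = 1/32 = 0.031250

0.031250


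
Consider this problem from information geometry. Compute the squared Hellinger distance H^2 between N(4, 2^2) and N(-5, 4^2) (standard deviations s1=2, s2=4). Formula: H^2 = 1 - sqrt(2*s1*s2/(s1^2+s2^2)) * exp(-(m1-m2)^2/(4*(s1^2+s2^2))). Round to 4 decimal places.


Squared Hellinger distance for Gaussians:
H^2 = 1 - sqrt(2*s1*s2/(s1^2+s2^2)) * exp(-(m1-m2)^2/(4*(s1^2+s2^2))).
s1^2 = 4, s2^2 = 16, s1^2+s2^2 = 20.
sqrt(2*2*4/(20)) = 0.894427.
(m1-m2)^2 = (9)^2 = 81.
exp(-81/(4*20)) = exp(-1.0125) = 0.36331.
H^2 = 1 - 0.894427*0.36331 = 0.6750

0.6750


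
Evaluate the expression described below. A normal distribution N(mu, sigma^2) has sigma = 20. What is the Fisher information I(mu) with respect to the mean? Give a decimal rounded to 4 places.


The Fisher information for the mean of a normal distribution is I(mu) = 1/sigma^2.
sigma = 20, so sigma^2 = 400.
I(mu) = 1/400 = 0.0025

0.0025


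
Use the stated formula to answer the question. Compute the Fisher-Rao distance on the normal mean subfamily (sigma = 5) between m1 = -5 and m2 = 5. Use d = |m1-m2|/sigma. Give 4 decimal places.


On the fixed-variance normal subfamily, geodesic distance = |m1-m2|/sigma.
|-5 - 5| = 10.
sigma = 5.
d = 10/5 = 2.0000

2.0000


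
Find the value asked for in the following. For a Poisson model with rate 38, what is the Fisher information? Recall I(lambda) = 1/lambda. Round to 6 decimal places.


Fisher information for Poisson: I(lambda) = 1/lambda.
lambda = 38.
I(lambda) = 1/38 = 0.026316

0.026316


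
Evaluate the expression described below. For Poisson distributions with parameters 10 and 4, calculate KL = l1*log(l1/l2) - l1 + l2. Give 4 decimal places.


KL divergence for Poisson:
KL = l1*log(l1/l2) - l1 + l2.
l1 = 10, l2 = 4.
log(10/4) = 0.916291.
l1*log(l1/l2) = 10 * 0.916291 = 9.162907.
KL = 9.162907 - 10 + 4 = 3.1629

3.1629


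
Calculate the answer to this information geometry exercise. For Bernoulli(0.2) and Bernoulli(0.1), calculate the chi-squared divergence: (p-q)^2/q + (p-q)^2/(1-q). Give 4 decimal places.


Chi-squared divergence between Bernoulli distributions:
chi^2 = (p-q)^2/q + (p-q)^2/(1-q).
p = 0.2, q = 0.1, p-q = 0.1.
(p-q)^2 = 0.01.
term1 = 0.01/0.1 = 0.1.
term2 = 0.01/0.9 = 0.011111.
chi^2 = 0.1 + 0.011111 = 0.1111

0.1111


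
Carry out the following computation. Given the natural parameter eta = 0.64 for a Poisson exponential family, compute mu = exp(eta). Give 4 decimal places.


Expectation parameter for Poisson exponential family:
mu = exp(eta).
eta = 0.64.
mu = exp(0.64) = 1.8965

1.8965


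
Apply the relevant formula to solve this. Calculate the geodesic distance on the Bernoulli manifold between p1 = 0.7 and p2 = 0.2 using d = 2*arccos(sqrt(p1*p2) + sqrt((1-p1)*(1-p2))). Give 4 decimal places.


Geodesic distance on Bernoulli manifold:
d(p1,p2) = 2*arccos(sqrt(p1*p2) + sqrt((1-p1)*(1-p2))).
sqrt(p1*p2) = sqrt(0.7*0.2) = 0.374166.
sqrt((1-p1)*(1-p2)) = sqrt(0.3*0.8) = 0.489898.
arg = 0.374166 + 0.489898 = 0.864064.
d = 2*arccos(0.864064) = 1.0550

1.0550


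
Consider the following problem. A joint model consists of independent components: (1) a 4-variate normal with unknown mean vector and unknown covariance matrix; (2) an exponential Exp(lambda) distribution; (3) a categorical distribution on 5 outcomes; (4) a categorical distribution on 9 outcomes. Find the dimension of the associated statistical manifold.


The dimension of a statistical manifold equals the number of free
(independent) real parameters of the model. For a product of independent
blocks the parameter counts add.
- 4-variate normal: 4 (mean) + 4*5/2 = 10 (symmetric covariance) = 14.
- exponential (lambda): 1.
- categorical on 5 outcomes (probabilities sum to 1): 5-1 = 4.
- categorical on 9 outcomes (probabilities sum to 1): 9-1 = 8.
Total = 14 + 1 + 4 + 8 = 27.
Dimension = 27

27


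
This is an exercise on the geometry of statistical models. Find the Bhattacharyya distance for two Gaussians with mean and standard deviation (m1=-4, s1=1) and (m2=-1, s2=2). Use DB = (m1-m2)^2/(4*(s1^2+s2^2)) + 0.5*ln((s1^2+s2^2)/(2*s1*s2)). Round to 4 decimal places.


Bhattacharyya distance between two Gaussians:
DB = (m1-m2)^2/(4*(s1^2+s2^2)) + (1/2)*ln((s1^2+s2^2)/(2*s1*s2)).
(m1-m2)^2 = (-3)^2 = 9.
s1^2+s2^2 = 1 + 4 = 5.
term1 = 9/20 = 0.45.
term2 = 0.5*ln(5/4.0) = 0.111572.
DB = 0.45 + 0.111572 = 0.5616

0.5616


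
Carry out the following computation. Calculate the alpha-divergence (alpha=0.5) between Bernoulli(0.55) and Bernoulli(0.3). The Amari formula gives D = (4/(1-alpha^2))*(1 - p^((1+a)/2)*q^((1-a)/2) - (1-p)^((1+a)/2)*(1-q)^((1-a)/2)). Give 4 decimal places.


Amari alpha-divergence:
D = (4/(1-alpha^2))*(1 - p^((1+a)/2)*q^((1-a)/2) - (1-p)^((1+a)/2)*(1-q)^((1-a)/2)).
alpha = 0.5, p = 0.55, q = 0.3.
e1 = (1+alpha)/2 = 0.75, e2 = (1-alpha)/2 = 0.25.
t1 = p^e1 * q^e2 = 0.55^0.75 * 0.3^0.25 = 0.472664.
t2 = (1-p)^e1 * (1-q)^e2 = 0.45^0.75 * 0.7^0.25 = 0.502555.
4/(1-alpha^2) = 5.333333.
D = 5.333333*(1 - 0.472664 - 0.502555) = 0.1322

0.1322


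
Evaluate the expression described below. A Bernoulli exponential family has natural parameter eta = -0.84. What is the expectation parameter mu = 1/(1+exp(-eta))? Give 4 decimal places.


Dual coordinate (expectation parameter) for Bernoulli:
mu = 1/(1+exp(-eta)).
eta = -0.84.
exp(-eta) = exp(0.84) = 2.316367.
mu = 1/(1+2.316367) = 0.3015

0.3015


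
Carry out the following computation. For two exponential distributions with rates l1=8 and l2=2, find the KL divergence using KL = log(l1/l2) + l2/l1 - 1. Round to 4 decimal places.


KL divergence for exponential family:
KL = log(l1/l2) + l2/l1 - 1.
log(8/2) = 1.386294.
2/8 = 0.25.
KL = 1.386294 + 0.25 - 1 = 0.6363

0.6363


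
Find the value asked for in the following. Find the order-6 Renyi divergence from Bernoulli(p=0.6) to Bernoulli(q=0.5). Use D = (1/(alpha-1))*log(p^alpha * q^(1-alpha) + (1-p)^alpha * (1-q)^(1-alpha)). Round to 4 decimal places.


Renyi divergence of order alpha between Bernoulli distributions:
D = (1/(alpha-1))*log(p^alpha * q^(1-alpha) + (1-p)^alpha * (1-q)^(1-alpha)).
alpha = 6, p = 0.6, q = 0.5.
p^alpha * q^(1-alpha) = 0.6^6 * 0.5^-5 = 1.492992.
(1-p)^alpha * (1-q)^(1-alpha) = 0.4^6 * 0.5^-5 = 0.131072.
sum = 1.492992 + 0.131072 = 1.624064.
D = (1/5)*log(1.624064) = 0.0970

0.0970


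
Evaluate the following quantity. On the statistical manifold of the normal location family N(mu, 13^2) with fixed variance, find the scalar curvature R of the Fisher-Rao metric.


This family has a single free parameter, so its statistical manifold
is 1-dimensional. The Riemann curvature tensor of any 1-dimensional
Riemannian manifold vanishes identically, so R = 0.

0


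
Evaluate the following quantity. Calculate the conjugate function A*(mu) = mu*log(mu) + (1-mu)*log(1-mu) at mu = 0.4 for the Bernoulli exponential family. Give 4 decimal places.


Legendre transform for Bernoulli:
A*(mu) = mu*log(mu) + (1-mu)*log(1-mu).
mu = 0.4, 1-mu = 0.6.
mu*log(mu) = 0.4*log(0.4) = -0.366516.
(1-mu)*log(1-mu) = 0.6*log(0.6) = -0.306495.
A* = -0.366516 + -0.306495 = -0.6730

-0.6730


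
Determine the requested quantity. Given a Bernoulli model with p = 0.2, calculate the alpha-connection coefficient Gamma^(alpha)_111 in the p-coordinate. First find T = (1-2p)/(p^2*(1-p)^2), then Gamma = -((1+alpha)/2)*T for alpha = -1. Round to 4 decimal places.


Skewness (Amari-Chentsov) tensor: T = (1-2p)/(p^2*(1-p)^2).
p = 0.2, 1-2p = 0.6, p^2 = 0.04, (1-p)^2 = 0.64.
T = 0.6/(0.04 * 0.64) = 23.4375.
In the p-coordinate, Gamma^(alpha) = Gamma^(0) - (alpha/2)*T with Gamma^(0) = (1/2)*g'(p) = -T/2,
so Gamma^(alpha) = -((1+alpha)/2)*T.
alpha = -1, -(1+alpha)/2 = 0.0.
Gamma = 0.0 * 23.4375 = 0.0000

0.0000


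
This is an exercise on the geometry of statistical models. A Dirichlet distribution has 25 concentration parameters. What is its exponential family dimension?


Exponential family dimension calculation:
Dirichlet with 25 components has 25 natural parameters.

25


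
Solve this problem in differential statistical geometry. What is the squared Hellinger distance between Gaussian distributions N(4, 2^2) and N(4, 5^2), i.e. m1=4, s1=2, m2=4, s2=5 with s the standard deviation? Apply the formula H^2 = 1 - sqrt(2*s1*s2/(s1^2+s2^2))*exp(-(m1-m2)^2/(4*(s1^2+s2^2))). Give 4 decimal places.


Squared Hellinger distance for Gaussians:
H^2 = 1 - sqrt(2*s1*s2/(s1^2+s2^2)) * exp(-(m1-m2)^2/(4*(s1^2+s2^2))).
s1^2 = 4, s2^2 = 25, s1^2+s2^2 = 29.
sqrt(2*2*5/(29)) = 0.830455.
(m1-m2)^2 = (0)^2 = 0.
exp(-0/(4*29)) = exp(0.0) = 1.0.
H^2 = 1 - 0.830455*1.0 = 0.1695

0.1695


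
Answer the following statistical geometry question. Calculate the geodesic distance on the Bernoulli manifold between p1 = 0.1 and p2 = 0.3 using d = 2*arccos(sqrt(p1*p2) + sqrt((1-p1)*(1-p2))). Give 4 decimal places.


Geodesic distance on Bernoulli manifold:
d(p1,p2) = 2*arccos(sqrt(p1*p2) + sqrt((1-p1)*(1-p2))).
sqrt(p1*p2) = sqrt(0.1*0.3) = 0.173205.
sqrt((1-p1)*(1-p2)) = sqrt(0.9*0.7) = 0.793725.
arg = 0.173205 + 0.793725 = 0.96693.
d = 2*arccos(0.96693) = 0.5158

0.5158


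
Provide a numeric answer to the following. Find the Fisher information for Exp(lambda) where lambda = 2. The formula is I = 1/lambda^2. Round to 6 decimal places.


Fisher information for exponential: I(lambda) = 1/lambda^2.
lambda = 2, lambda^2 = 4.
I = 1/4 = 0.250000

0.250000


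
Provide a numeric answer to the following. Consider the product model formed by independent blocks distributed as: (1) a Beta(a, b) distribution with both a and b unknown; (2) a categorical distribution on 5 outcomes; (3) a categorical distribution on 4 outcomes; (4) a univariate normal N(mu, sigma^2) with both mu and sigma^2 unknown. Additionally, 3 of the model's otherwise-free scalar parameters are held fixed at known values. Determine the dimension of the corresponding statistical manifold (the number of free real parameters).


The dimension of a statistical manifold equals the number of free
(independent) real parameters of the model. For a product of independent
blocks the parameter counts add.
- Beta (a, b): 2.
- categorical on 5 outcomes (probabilities sum to 1): 5-1 = 4.
- categorical on 4 outcomes (probabilities sum to 1): 4-1 = 3.
- normal (mu, sigma^2): 2.
Total = 2 + 4 + 3 + 2 = 11.
3 parameter(s) fixed at known values: 11 - 3 = 8.
Dimension = 8

8


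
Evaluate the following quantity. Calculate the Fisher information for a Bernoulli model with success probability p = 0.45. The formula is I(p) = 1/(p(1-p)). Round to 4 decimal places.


For Bernoulli(p), Fisher information is I(p) = 1/(p*(1-p)).
p = 0.45, 1-p = 0.55.
p*(1-p) = 0.2475.
I(p) = 1/0.2475 = 4.0404

4.0404


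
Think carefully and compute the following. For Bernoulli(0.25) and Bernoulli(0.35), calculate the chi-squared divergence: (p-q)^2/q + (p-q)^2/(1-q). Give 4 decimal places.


Chi-squared divergence between Bernoulli distributions:
chi^2 = (p-q)^2/q + (p-q)^2/(1-q).
p = 0.25, q = 0.35, p-q = -0.1.
(p-q)^2 = 0.01.
term1 = 0.01/0.35 = 0.028571.
term2 = 0.01/0.65 = 0.015385.
chi^2 = 0.028571 + 0.015385 = 0.0440

0.0440


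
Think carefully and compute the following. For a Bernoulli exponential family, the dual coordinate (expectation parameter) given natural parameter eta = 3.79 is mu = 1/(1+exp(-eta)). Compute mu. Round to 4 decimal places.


Dual coordinate (expectation parameter) for Bernoulli:
mu = 1/(1+exp(-eta)).
eta = 3.79.
exp(-eta) = exp(-3.79) = 0.022596.
mu = 1/(1+0.022596) = 0.9779

0.9779


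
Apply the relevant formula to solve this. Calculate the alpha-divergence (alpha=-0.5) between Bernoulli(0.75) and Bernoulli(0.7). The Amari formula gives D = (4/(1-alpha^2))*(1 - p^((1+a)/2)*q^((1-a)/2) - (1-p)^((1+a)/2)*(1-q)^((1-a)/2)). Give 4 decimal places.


Amari alpha-divergence:
D = (4/(1-alpha^2))*(1 - p^((1+a)/2)*q^((1-a)/2) - (1-p)^((1+a)/2)*(1-q)^((1-a)/2)).
alpha = -0.5, p = 0.75, q = 0.7.
e1 = (1+alpha)/2 = 0.25, e2 = (1-alpha)/2 = 0.75.
t1 = p^e1 * q^e2 = 0.75^0.25 * 0.7^0.75 = 0.712178.
t2 = (1-p)^e1 * (1-q)^e2 = 0.25^0.25 * 0.3^0.75 = 0.286633.
4/(1-alpha^2) = 5.333333.
D = 5.333333*(1 - 0.712178 - 0.286633) = 0.0063

0.0063


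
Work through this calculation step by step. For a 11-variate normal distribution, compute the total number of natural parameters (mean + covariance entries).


Exponential family dimension calculation:
For 11-dim MVN: mean has 11 params, covariance has 11*12/2 = 66 unique entries.
Total dim = 11 + 66 = 77.

77


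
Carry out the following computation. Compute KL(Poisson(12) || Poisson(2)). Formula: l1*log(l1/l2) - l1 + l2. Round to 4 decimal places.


KL divergence for Poisson:
KL = l1*log(l1/l2) - l1 + l2.
l1 = 12, l2 = 2.
log(12/2) = 1.791759.
l1*log(l1/l2) = 12 * 1.791759 = 21.501114.
KL = 21.501114 - 12 + 2 = 11.5011

11.5011


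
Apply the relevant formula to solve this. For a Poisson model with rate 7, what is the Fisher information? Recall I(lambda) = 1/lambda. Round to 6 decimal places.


Fisher information for Poisson: I(lambda) = 1/lambda.
lambda = 7.
I(lambda) = 1/7 = 0.142857

0.142857


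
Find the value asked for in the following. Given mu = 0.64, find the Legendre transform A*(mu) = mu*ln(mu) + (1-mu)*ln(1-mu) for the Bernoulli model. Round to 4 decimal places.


Legendre transform for Bernoulli:
A*(mu) = mu*log(mu) + (1-mu)*log(1-mu).
mu = 0.64, 1-mu = 0.36.
mu*log(mu) = 0.64*log(0.64) = -0.285624.
(1-mu)*log(1-mu) = 0.36*log(0.36) = -0.367794.
A* = -0.285624 + -0.367794 = -0.6534

-0.6534


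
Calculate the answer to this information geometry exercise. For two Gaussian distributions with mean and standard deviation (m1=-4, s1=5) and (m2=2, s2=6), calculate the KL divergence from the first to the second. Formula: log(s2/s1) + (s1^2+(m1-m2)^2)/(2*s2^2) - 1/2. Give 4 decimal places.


KL divergence between normal distributions:
KL = log(s2/s1) + (s1^2 + (m1-m2)^2)/(2*s2^2) - 1/2.
log(6/5) = 0.182322.
(5^2 + (-4-2)^2)/(2*6^2) = (25 + 36)/72 = 0.847222.
KL = 0.182322 + 0.847222 - 0.5 = 0.5295

0.5295
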